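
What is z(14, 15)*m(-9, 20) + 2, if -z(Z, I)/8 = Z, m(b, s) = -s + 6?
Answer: 1570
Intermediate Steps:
m(b, s) = 6 - s
z(Z, I) = -8*Z
z(14, 15)*m(-9, 20) + 2 = (-8*14)*(6 - 1*20) + 2 = -112*(6 - 20) + 2 = -112*(-14) + 2 = 1568 + 2 = 1570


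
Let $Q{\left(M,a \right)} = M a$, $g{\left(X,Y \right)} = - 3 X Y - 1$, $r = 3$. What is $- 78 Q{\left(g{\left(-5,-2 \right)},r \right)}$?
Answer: $7254$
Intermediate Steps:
$g{\left(X,Y \right)} = -1 - 3 X Y$ ($g{\left(X,Y \right)} = - 3 X Y - 1 = -1 - 3 X Y$)
$- 78 Q{\left(g{\left(-5,-2 \right)},r \right)} = - 78 \left(-1 - \left(-15\right) \left(-2\right)\right) 3 = - 78 \left(-1 - 30\right) 3 = - 78 \left(\left(-31\right) 3\right) = \left(-78\right) \left(-93\right) = 7254$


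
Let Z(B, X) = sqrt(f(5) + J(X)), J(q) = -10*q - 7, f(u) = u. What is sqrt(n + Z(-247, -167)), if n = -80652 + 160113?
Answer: sqrt(79461 + 2*sqrt(417)) ≈ 281.96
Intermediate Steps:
J(q) = -7 - 10*q
n = 79461
Z(B, X) = sqrt(-2 - 10*X) (Z(B, X) = sqrt(5 + (-7 - 10*X)) = sqrt(-2 - 10*X))
sqrt(n + Z(-247, -167)) = sqrt(79461 + sqrt(-2 - 10*(-167))) = sqrt(79461 + sqrt(-2 + 1670)) = sqrt(79461 + sqrt(1668)) = sqrt(79461 + 2*sqrt(417))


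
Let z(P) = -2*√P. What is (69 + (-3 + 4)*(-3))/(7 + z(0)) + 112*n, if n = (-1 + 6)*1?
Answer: 3986/7 ≈ 569.43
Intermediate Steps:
n = 5 (n = 5*1 = 5)
(69 + (-3 + 4)*(-3))/(7 + z(0)) + 112*n = (69 + (-3 + 4)*(-3))/(7 - 2*√0) + 112*5 = (69 + 1*(-3))/(7 - 2*0) + 560 = (69 - 3)/(7 + 0) + 560 = 66/7 + 560 = 3986/7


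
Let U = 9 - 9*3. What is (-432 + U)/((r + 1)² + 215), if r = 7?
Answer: -50/31 ≈ -1.6129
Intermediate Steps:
U = -18 (U = 9 - 27 = -18)
(-432 + U)/((r + 1)² + 215) = (-432 - 18)/((7 + 1)² + 215) = -450/(8² + 215) = -450/(64 + 215) = -450/279 = -450*1/279 = -50/31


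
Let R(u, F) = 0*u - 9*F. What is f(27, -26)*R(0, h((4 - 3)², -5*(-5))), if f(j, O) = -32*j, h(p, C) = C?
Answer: 194400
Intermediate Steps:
R(u, F) = -9*F (R(u, F) = 0 - 9*F = -9*F)
f(27, -26)*R(0, h((4 - 3)², -5*(-5))) = (-32*27)*(-(-45)*(-5)) = -(-7776)*25 = -864*(-225) = 194400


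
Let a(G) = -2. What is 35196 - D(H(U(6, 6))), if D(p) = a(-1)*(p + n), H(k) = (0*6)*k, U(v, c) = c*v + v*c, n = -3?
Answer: 35190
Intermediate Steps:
U(v, c) = 2*c*v (U(v, c) = c*v + c*v = 2*c*v)
H(k) = 0 (H(k) = 0*k = 0)
D(p) = 6 - 2*p (D(p) = -2*(p - 3) = -2*(-3 + p) = 6 - 2*p)
35196 - D(H(U(6, 6))) = 35196 - (6 - 2*0) = 35196 - (6 + 0) = 35196 - 1*6 = 35196 - 6 = 35190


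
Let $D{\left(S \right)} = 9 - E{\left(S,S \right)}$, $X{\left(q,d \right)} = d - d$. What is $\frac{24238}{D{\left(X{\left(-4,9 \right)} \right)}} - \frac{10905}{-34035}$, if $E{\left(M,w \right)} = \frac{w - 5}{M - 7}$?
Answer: $\frac{192507160}{65801} \approx 2925.6$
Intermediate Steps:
$X{\left(q,d \right)} = 0$
$E{\left(M,w \right)} = \frac{-5 + w}{-7 + M}$
$D{\left(S \right)} = 9 - \frac{-5 + S}{-7 + S}$
$\frac{24238}{D{\left(X{\left(-4,9 \right)} \right)}} - \frac{10905}{-34035} = \frac{24238}{2 \frac{1}{-7 + 0} \left(-29 + 4 \cdot 0\right)} - \frac{10905}{-34035} = \frac{24238}{2 \frac{1}{-7} \left(-29 + 0\right)} - - \frac{727}{2269} = \frac{24238}{2 \left(- \frac{1}{7}\right) \left(-29\right)} + \frac{727}{2269} = \frac{24238}{\frac{58}{7}} + \frac{727}{2269} = 24238 \cdot \frac{7}{58} + \frac{727}{2269} = \frac{84833}{29} + \frac{727}{2269} = \frac{192507160}{65801}$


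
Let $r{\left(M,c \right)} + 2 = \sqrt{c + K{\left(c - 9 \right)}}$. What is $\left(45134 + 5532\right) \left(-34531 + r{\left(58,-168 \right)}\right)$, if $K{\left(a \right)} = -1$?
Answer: $-1749648978 + 658658 i \approx -1.7496 \cdot 10^{9} + 6.5866 \cdot 10^{5} i$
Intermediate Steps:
$r{\left(M,c \right)} = -2 + \sqrt{-1 + c}$ ($r{\left(M,c \right)} = -2 + \sqrt{c - 1} = -2 + \sqrt{-1 + c}$)
$\left(45134 + 5532\right) \left(-34531 + r{\left(58,-168 \right)}\right) = \left(45134 + 5532\right) \left(-34531 - \left(2 - \sqrt{-1 - 168}\right)\right) = 50666 \left(-34531 - \left(2 - \sqrt{-169}\right)\right) = 50666 \left(-34531 - \left(2 - 13 i\right)\right) = 50666 \left(-34533 + 13 i\right) = -1749648978 + 658658 i$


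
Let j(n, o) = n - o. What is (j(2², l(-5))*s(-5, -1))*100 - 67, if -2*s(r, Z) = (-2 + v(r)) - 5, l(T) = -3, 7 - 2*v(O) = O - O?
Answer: 1158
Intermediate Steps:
v(O) = 7/2 (v(O) = 7/2 - (O - O)/2 = 7/2 - ½*0 = 7/2 + 0 = 7/2)
s(r, Z) = 7/4 (s(r, Z) = -((-2 + 7/2) - 5)/2 = -(3/2 - 5)/2 = -½*(-7/2) = 7/4)
(j(2², l(-5))*s(-5, -1))*100 - 67 = ((2² - 1*(-3))*(7/4))*100 - 67 = ((4 + 3)*(7/4))*100 - 67 = (7*(7/4))*100 - 67 = (49/4)*100 - 67 = 1225 - 67 = 1158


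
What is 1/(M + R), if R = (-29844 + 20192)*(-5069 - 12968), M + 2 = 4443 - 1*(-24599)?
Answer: 1/174122164 ≈ 5.7431e-9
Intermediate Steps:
M = 29040 (M = -2 + (4443 - 1*(-24599)) = -2 + (4443 + 24599) = -2 + 29042 = 29040)
R = 174093124 (R = -9652*(-18037) = 174093124)
1/(M + R) = 1/(29040 + 174093124) = 1/174122164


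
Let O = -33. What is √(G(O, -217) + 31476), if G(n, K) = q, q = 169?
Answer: √31645 ≈ 177.89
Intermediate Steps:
G(n, K) = 169
√(G(O, -217) + 31476) = √(169 + 31476) = √31645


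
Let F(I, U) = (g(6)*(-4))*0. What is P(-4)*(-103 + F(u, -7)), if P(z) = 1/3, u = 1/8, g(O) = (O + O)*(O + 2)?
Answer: -103/3 ≈ -34.333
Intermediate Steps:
g(O) = 2*O*(2 + O) (g(O) = (2*O)*(2 + O) = 2*O*(2 + O))
u = ⅛ ≈ 0.12500
F(I, U) = 0 (F(I, U) = ((2*6*(2 + 6))*(-4))*0 = ((2*6*8)*(-4))*0 = (96*(-4))*0 = -384*0 = 0)
P(z) = ⅓
P(-4)*(-103 + F(u, -7)) = (-103 + 0)/3 = (⅓)*(-103) = -103/3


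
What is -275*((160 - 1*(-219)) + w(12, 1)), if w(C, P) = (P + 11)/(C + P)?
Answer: -1358225/13 ≈ -1.0448e+5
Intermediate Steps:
w(C, P) = (11 + P)/(C + P)
-275*((160 - 1*(-219)) + w(12, 1)) = -275*((160 - 1*(-219)) + (11 + 1)/(12 + 1)) = -275*((160 + 219) + 12/13) = -275*(379 + (1/13)*12) = -275*(379 + 12/13) = -275*4939/13 = -1358225/13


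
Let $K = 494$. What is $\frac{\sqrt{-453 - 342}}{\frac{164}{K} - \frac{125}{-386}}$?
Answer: $\frac{95342 i \sqrt{795}}{62527} \approx 42.993 i$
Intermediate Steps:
$\frac{\sqrt{-453 - 342}}{\frac{164}{K} - \frac{125}{-386}} = \frac{\sqrt{-453 - 342}}{\frac{164}{494} - \frac{125}{-386}} = \frac{\sqrt{-795}}{164 \cdot \frac{1}{494} - - \frac{125}{386}} = \frac{i \sqrt{795}}{\frac{82}{247} + \frac{125}{386}} = \frac{i \sqrt{795}}{\frac{62527}{95342}} = i \sqrt{795} \cdot \frac{95342}{62527} = \frac{95342 i \sqrt{795}}{62527}$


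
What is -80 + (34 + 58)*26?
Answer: 2312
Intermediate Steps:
-80 + (34 + 58)*26 = -80 + 92*26 = -80 + 2392 = 2312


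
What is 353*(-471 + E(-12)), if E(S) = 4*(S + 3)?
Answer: -178971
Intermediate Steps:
E(S) = 12 + 4*S (E(S) = 4*(3 + S) = 12 + 4*S)
353*(-471 + E(-12)) = 353*(-471 + (12 + 4*(-12))) = 353*(-471 + (12 - 48)) = 353*(-471 - 36) = 353*(-507) = -178971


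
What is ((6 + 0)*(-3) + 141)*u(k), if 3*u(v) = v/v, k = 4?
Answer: 41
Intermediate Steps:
u(v) = ⅓ (u(v) = (v/v)/3 = (⅓)*1 = ⅓)
((6 + 0)*(-3) + 141)*u(k) = ((6 + 0)*(-3) + 141)*(⅓) = (6*(-3) + 141)*(⅓) = (-18 + 141)*(⅓) = 123*(⅓) = 41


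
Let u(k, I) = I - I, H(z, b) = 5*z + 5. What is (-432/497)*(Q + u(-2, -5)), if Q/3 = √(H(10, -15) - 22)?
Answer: -1296*√33/497 ≈ -14.980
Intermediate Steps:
H(z, b) = 5 + 5*z
u(k, I) = 0
Q = 3*√33 (Q = 3*√((5 + 5*10) - 22) = 3*√((5 + 50) - 22) = 3*√(55 - 22) = 3*√33 ≈ 17.234)
(-432/497)*(Q + u(-2, -5)) = (-432/497)*(3*√33 + 0) = (-432*1/497)*(3*√33) = -1296*√33/497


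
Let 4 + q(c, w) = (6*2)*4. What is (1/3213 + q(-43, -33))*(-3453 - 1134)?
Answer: -216159317/1071 ≈ -2.0183e+5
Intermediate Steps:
q(c, w) = 44 (q(c, w) = -4 + (6*2)*4 = -4 + 12*4 = -4 + 48 = 44)
(1/3213 + q(-43, -33))*(-3453 - 1134) = (1/3213 + 44)*(-3453 - 1134) = (1/3213 + 44)*(-4587) = (141373/3213)*(-4587) = -216159317/1071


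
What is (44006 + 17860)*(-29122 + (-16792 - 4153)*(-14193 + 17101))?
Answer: -3769939701612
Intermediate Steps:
(44006 + 17860)*(-29122 + (-16792 - 4153)*(-14193 + 17101)) = 61866*(-29122 - 20945*2908) = 61866*(-29122 - 60908060) = 61866*(-60937182) = -3769939701612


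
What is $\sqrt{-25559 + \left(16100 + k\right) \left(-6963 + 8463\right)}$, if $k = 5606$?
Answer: $\sqrt{32533441} \approx 5703.8$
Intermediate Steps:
$\sqrt{-25559 + \left(16100 + k\right) \left(-6963 + 8463\right)} = \sqrt{-25559 + \left(16100 + 5606\right) \left(-6963 + 8463\right)} = \sqrt{-25559 + 21706 \cdot 1500} = \sqrt{-25559 + 32559000} = \sqrt{32533441}$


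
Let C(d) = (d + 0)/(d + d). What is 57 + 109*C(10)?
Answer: 223/2 ≈ 111.50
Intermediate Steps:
C(d) = 1/2 (C(d) = d/((2*d)) = d*(1/(2*d)) = 1/2)
57 + 109*C(10) = 57 + 109*(1/2) = 57 + 109/2 = 223/2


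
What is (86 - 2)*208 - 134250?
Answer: -116778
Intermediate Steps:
(86 - 2)*208 - 134250 = 84*208 - 134250 = 17472 - 134250 = -116778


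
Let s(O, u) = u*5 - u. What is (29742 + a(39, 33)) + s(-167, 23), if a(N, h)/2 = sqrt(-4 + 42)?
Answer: 29834 + 2*sqrt(38) ≈ 29846.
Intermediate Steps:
s(O, u) = 4*u (s(O, u) = 5*u - u = 4*u)
a(N, h) = 2*sqrt(38) (a(N, h) = 2*sqrt(-4 + 42) = 2*sqrt(38))
(29742 + a(39, 33)) + s(-167, 23) = (29742 + 2*sqrt(38)) + 4*23 = (29742 + 2*sqrt(38)) + 92 = 29834 + 2*sqrt(38)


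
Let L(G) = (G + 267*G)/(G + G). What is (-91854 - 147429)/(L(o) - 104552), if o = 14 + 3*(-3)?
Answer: 26587/11602 ≈ 2.2916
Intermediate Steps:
o = 5 (o = 14 - 9 = 5)
L(G) = 134 (L(G) = (268*G)/((2*G)) = (268*G)*(1/(2*G)) = 134)
(-91854 - 147429)/(L(o) - 104552) = (-91854 - 147429)/(134 - 104552) = -239283/(-104418) = -239283*(-1/104418) = 26587/11602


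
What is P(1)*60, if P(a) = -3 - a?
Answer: -240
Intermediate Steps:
P(1)*60 = (-3 - 1*1)*60 = (-3 - 1)*60 = -4*60 = -240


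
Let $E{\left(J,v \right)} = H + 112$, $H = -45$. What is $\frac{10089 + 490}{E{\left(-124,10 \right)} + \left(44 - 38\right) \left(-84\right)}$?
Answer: $- \frac{10579}{437} \approx -24.208$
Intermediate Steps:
$E{\left(J,v \right)} = 67$ ($E{\left(J,v \right)} = -45 + 112 = 67$)
$\frac{10089 + 490}{E{\left(-124,10 \right)} + \left(44 - 38\right) \left(-84\right)} = \frac{10089 + 490}{67 + \left(44 - 38\right) \left(-84\right)} = \frac{10579}{67 + 6 \left(-84\right)} = \frac{10579}{67 - 504} = \frac{10579}{-437} = 10579 \left(- \frac{1}{437}\right) = - \frac{10579}{437}$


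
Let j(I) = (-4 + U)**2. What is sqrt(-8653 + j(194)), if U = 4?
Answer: I*sqrt(8653) ≈ 93.021*I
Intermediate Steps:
j(I) = 0 (j(I) = (-4 + 4)**2 = 0**2 = 0)
sqrt(-8653 + j(194)) = sqrt(-8653 + 0) = sqrt(-8653) = I*sqrt(8653)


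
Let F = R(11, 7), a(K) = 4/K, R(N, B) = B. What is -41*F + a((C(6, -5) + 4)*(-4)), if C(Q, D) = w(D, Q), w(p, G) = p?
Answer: -286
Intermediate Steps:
C(Q, D) = D
F = 7
-41*F + a((C(6, -5) + 4)*(-4)) = -41*7 + 4/(((-5 + 4)*(-4))) = -287 + 4/((-1*(-4))) = -287 + 4/4 = -287 + 4*(¼) = -287 + 1 = -286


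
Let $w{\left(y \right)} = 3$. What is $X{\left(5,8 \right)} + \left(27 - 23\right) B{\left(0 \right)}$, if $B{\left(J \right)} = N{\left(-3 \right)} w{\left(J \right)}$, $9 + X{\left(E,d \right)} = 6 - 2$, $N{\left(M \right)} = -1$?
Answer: $-17$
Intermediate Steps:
$X{\left(E,d \right)} = -5$ ($X{\left(E,d \right)} = -9 + \left(6 - 2\right) = -9 + 4 = -5$)
$B{\left(J \right)} = -3$ ($B{\left(J \right)} = \left(-1\right) 3 = -3$)
$X{\left(5,8 \right)} + \left(27 - 23\right) B{\left(0 \right)} = -5 + \left(27 - 23\right) \left(-3\right) = -5 + 4 \left(-3\right) = -5 - 12 = -17$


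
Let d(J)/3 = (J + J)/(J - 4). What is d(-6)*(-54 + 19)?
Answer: -126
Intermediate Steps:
d(J) = 6*J/(-4 + J) (d(J) = 3*((J + J)/(J - 4)) = 3*((2*J)/(-4 + J)) = 3*(2*J/(-4 + J)) = 6*J/(-4 + J))
d(-6)*(-54 + 19) = (6*(-6)/(-4 - 6))*(-54 + 19) = (6*(-6)/(-10))*(-35) = (6*(-6)*(-⅒))*(-35) = (18/5)*(-35) = -126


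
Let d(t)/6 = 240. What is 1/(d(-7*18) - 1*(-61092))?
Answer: 1/62532 ≈ 1.5992e-5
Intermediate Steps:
d(t) = 1440 (d(t) = 6*240 = 1440)
1/(d(-7*18) - 1*(-61092)) = 1/(1440 - 1*(-61092)) = 1/(1440 + 61092) = 1/62532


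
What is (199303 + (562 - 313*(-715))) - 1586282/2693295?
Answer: 1141039773418/2693295 ≈ 4.2366e+5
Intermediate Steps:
(199303 + (562 - 313*(-715))) - 1586282/2693295 = (199303 + (562 + 223795)) - 1586282*1/2693295 = (199303 + 224357) - 1586282/2693295 = 423660 - 1586282/2693295 = 1141039773418/2693295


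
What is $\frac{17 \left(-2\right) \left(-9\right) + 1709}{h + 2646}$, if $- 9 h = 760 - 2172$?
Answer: $\frac{18135}{25226} \approx 0.7189$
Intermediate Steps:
$h = \frac{1412}{9}$ ($h = - \frac{760 - 2172}{9} = \left(- \frac{1}{9}\right) \left(-1412\right) = \frac{1412}{9} \approx 156.89$)
$\frac{17 \left(-2\right) \left(-9\right) + 1709}{h + 2646} = \frac{17 \left(-2\right) \left(-9\right) + 1709}{\frac{1412}{9} + 2646} = \frac{\left(-34\right) \left(-9\right) + 1709}{\frac{25226}{9}} = \left(306 + 1709\right) \frac{9}{25226} = 2015 \cdot \frac{9}{25226} = \frac{18135}{25226}$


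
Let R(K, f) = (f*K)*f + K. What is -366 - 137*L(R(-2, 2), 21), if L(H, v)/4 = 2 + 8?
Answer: -5846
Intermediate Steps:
R(K, f) = K + K*f² (R(K, f) = (K*f)*f + K = K*f² + K = K + K*f²)
L(H, v) = 40 (L(H, v) = 4*(2 + 8) = 4*10 = 40)
-366 - 137*L(R(-2, 2), 21) = -366 - 137*40 = -366 - 5480 = -5846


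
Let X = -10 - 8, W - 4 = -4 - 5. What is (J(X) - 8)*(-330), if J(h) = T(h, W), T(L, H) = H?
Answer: 4290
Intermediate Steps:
W = -5 (W = 4 + (-4 - 5) = 4 - 9 = -5)
X = -18
J(h) = -5
(J(X) - 8)*(-330) = (-5 - 8)*(-330) = -13*(-330) = 4290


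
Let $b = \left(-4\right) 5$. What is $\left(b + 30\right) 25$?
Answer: $250$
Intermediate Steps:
$b = -20$
$\left(b + 30\right) 25 = \left(-20 + 30\right) 25 = 10 \cdot 25 = 250$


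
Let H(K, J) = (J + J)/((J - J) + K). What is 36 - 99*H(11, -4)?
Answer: 108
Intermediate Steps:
H(K, J) = 2*J/K (H(K, J) = (2*J)/(0 + K) = (2*J)/K = 2*J/K)
36 - 99*H(11, -4) = 36 - 198*(-4)/11 = 36 - 99*(-8/11) = 36 + 72 = 108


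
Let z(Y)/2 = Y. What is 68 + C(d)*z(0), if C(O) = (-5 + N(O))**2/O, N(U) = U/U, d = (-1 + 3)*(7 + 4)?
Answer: 68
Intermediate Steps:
d = 22 (d = 2*11 = 22)
z(Y) = 2*Y
N(U) = 1
C(O) = 16/O (C(O) = (-5 + 1)**2/O = (-4)**2/O = 16/O)
68 + C(d)*z(0) = 68 + (16/22)*(2*0) = 68 + (16*(1/22))*0 = 68 + (8/11)*0 = 68 + 0 = 68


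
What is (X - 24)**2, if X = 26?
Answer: 4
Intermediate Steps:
(X - 24)**2 = (26 - 24)**2 = 2**2 = 4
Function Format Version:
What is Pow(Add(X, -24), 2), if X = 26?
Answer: 4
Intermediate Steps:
Pow(Add(X, -24), 2) = Pow(Add(26, -24), 2) = Pow(2, 2) = 4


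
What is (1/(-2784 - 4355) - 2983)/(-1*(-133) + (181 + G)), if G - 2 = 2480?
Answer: -3549273/3326774 ≈ -1.0669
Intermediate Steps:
G = 2482 (G = 2 + 2480 = 2482)
(1/(-2784 - 4355) - 2983)/(-1*(-133) + (181 + G)) = (1/(-2784 - 4355) - 2983)/(-1*(-133) + (181 + 2482)) = (1/(-7139) - 2983)/(133 + 2663) = (-1/7139 - 2983)/2796 = -21295638/7139*1/2796 = -3549273/3326774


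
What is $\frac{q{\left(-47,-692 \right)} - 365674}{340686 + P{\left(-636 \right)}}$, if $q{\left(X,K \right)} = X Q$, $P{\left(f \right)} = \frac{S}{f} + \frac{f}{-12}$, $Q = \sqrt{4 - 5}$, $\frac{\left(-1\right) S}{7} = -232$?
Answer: $- \frac{58142166}{54177095} - \frac{7473 i}{54177095} \approx -1.0732 - 0.00013794 i$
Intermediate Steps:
$S = 1624$ ($S = \left(-7\right) \left(-232\right) = 1624$)
$Q = i$ ($Q = \sqrt{-1} = i \approx 1.0 i$)
$P{\left(f \right)} = \frac{1624}{f} - \frac{f}{12}$ ($P{\left(f \right)} = \frac{1624}{f} + \frac{f}{-12} = \frac{1624}{f} + f \left(- \frac{1}{12}\right) = \frac{1624}{f} - \frac{f}{12}$)
$q{\left(X,K \right)} = i X$ ($q{\left(X,K \right)} = X i = i X$)
$\frac{q{\left(-47,-692 \right)} - 365674}{340686 + P{\left(-636 \right)}} = \frac{i \left(-47\right) - 365674}{340686 + \left(\frac{1624}{-636} - -53\right)} = \frac{- 47 i - 365674}{340686 + \left(1624 \left(- \frac{1}{636}\right) + 53\right)} = \frac{-365674 - 47 i}{340686 + \left(- \frac{406}{159} + 53\right)} = \frac{-365674 - 47 i}{340686 + \frac{8021}{159}} = \frac{-365674 - 47 i}{\frac{54177095}{159}} = \left(-365674 - 47 i\right) \frac{159}{54177095} = - \frac{58142166}{54177095} - \frac{7473 i}{54177095}$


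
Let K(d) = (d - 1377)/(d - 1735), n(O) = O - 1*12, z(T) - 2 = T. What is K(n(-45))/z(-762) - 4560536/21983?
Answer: -163450439809/787870720 ≈ -207.46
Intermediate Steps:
z(T) = 2 + T
n(O) = -12 + O (n(O) = O - 12 = -12 + O)
K(d) = (-1377 + d)/(-1735 + d)
K(n(-45))/z(-762) - 4560536/21983 = ((-1377 + (-12 - 45))/(-1735 + (-12 - 45)))/(2 - 762) - 4560536/21983 = ((-1377 - 57)/(-1735 - 57))/(-760) - 4560536*1/21983 = (-1434/(-1792))*(-1/760) - 4560536/21983 = -1/1792*(-1434)*(-1/760) - 4560536/21983 = (717/896)*(-1/760) - 4560536/21983 = -717/680960 - 4560536/21983 = -163450439809/787870720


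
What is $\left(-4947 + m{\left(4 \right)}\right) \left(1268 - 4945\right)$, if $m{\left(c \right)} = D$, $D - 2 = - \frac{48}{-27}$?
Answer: $\frac{163586053}{9} \approx 1.8176 \cdot 10^{7}$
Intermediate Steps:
$D = \frac{34}{9}$ ($D = 2 - \frac{48}{-27} = 2 - - \frac{16}{9} = 2 + \frac{16}{9} = \frac{34}{9} \approx 3.7778$)
$m{\left(c \right)} = \frac{34}{9}$
$\left(-4947 + m{\left(4 \right)}\right) \left(1268 - 4945\right) = \left(-4947 + \frac{34}{9}\right) \left(1268 - 4945\right) = \left(- \frac{44489}{9}\right) \left(-3677\right) = \frac{163586053}{9}$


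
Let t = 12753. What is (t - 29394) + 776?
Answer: -15865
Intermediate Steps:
(t - 29394) + 776 = (12753 - 29394) + 776 = -16641 + 776 = -15865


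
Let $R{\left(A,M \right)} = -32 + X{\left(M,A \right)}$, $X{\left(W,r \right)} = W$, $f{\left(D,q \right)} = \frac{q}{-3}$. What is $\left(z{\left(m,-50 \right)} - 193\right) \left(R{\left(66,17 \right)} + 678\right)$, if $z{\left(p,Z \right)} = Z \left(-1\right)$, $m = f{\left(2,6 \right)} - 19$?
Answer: $-94809$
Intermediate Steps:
$f{\left(D,q \right)} = - \frac{q}{3}$ ($f{\left(D,q \right)} = q \left(- \frac{1}{3}\right) = - \frac{q}{3}$)
$m = -21$ ($m = \left(- \frac{1}{3}\right) 6 - 19 = -2 - 19 = -21$)
$z{\left(p,Z \right)} = - Z$
$R{\left(A,M \right)} = -32 + M$
$\left(z{\left(m,-50 \right)} - 193\right) \left(R{\left(66,17 \right)} + 678\right) = \left(\left(-1\right) \left(-50\right) - 193\right) \left(\left(-32 + 17\right) + 678\right) = \left(50 - 193\right) \left(-15 + 678\right) = \left(-143\right) 663 = -94809$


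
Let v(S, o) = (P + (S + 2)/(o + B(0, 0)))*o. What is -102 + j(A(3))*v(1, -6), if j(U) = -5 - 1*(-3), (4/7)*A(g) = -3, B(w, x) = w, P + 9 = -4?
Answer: -264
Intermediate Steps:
P = -13 (P = -9 - 4 = -13)
A(g) = -21/4 (A(g) = (7/4)*(-3) = -21/4)
j(U) = -2 (j(U) = -5 + 3 = -2)
v(S, o) = o*(-13 + (2 + S)/o) (v(S, o) = (-13 + (S + 2)/(o + 0))*o = (-13 + (2 + S)/o)*o = o*(-13 + (2 + S)/o))
-102 + j(A(3))*v(1, -6) = -102 - 2*(2 + 1 - 13*(-6)) = -102 - 2*(2 + 1 + 78) = -102 - 2*81 = -102 - 162 = -264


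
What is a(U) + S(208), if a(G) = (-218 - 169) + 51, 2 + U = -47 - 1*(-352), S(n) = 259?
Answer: -77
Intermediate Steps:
U = 303 (U = -2 + (-47 - 1*(-352)) = -2 + (-47 + 352) = -2 + 305 = 303)
a(G) = -336 (a(G) = -387 + 51 = -336)
a(U) + S(208) = -336 + 259 = -77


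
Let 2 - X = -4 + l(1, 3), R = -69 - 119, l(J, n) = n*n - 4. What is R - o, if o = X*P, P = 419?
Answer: -607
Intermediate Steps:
l(J, n) = -4 + n² (l(J, n) = n² - 4 = -4 + n²)
R = -188
X = 1 (X = 2 - (-4 + (-4 + 3²)) = 2 - (-4 + (-4 + 9)) = 2 - (-4 + 5) = 2 - 1*1 = 2 - 1 = 1)
o = 419 (o = 1*419 = 419)
R - o = -188 - 1*419 = -188 - 419 = -607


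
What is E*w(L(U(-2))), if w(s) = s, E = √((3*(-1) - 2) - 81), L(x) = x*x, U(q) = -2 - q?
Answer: 0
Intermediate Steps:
L(x) = x²
E = I*√86 (E = √((-3 - 2) - 81) = √(-5 - 81) = √(-86) = I*√86 ≈ 9.2736*I)
E*w(L(U(-2))) = (I*√86)*(-2 - 1*(-2))² = (I*√86)*(-2 + 2)² = (I*√86)*0² = (I*√86)*0 = 0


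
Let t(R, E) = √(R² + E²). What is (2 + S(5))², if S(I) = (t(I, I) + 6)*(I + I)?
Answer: 8844 + 6200*√2 ≈ 17612.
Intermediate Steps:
t(R, E) = √(E² + R²)
S(I) = 2*I*(6 + √2*√(I²)) (S(I) = (√(I² + I²) + 6)*(I + I) = (√(2*I²) + 6)*(2*I) = (√2*√(I²) + 6)*(2*I) = (6 + √2*√(I²))*(2*I) = 2*I*(6 + √2*√(I²)))
(2 + S(5))² = (2 + 2*5*(6 + √2*√(5²)))² = (2 + 2*5*(6 + √2*√25))² = (2 + 2*5*(6 + √2*5))² = (2 + 2*5*(6 + 5*√2))² = (2 + (60 + 50*√2))² = (62 + 50*√2)²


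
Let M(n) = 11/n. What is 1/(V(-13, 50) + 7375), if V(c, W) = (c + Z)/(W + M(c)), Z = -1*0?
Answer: 639/4712456 ≈ 0.00013560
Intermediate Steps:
Z = 0
V(c, W) = c/(W + 11/c) (V(c, W) = (c + 0)/(W + 11/c) = c/(W + 11/c))
1/(V(-13, 50) + 7375) = 1/((-13)**2/(11 + 50*(-13)) + 7375) = 1/(169/(11 - 650) + 7375) = 1/(169/(-639) + 7375) = 1/(169*(-1/639) + 7375) = 1/(-169/639 + 7375) = 1/(4712456/639) = 639/4712456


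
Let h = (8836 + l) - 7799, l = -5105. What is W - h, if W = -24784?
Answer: -20716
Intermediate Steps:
h = -4068 (h = (8836 - 5105) - 7799 = 3731 - 7799 = -4068)
W - h = -24784 - 1*(-4068) = -24784 + 4068 = -20716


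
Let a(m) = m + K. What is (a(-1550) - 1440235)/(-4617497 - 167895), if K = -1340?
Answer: 1443125/4785392 ≈ 0.30157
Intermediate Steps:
a(m) = -1340 + m (a(m) = m - 1340 = -1340 + m)
(a(-1550) - 1440235)/(-4617497 - 167895) = ((-1340 - 1550) - 1440235)/(-4617497 - 167895) = (-2890 - 1440235)/(-4785392) = -1443125*(-1/4785392) = 1443125/4785392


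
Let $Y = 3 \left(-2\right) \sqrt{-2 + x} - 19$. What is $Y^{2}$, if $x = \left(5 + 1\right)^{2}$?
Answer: $1585 + 228 \sqrt{34} \approx 2914.5$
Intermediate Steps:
$x = 36$ ($x = 6^{2} = 36$)
$Y = -19 - 6 \sqrt{34}$ ($Y = 3 \left(-2\right) \sqrt{-2 + 36} - 19 = - 6 \sqrt{34} - 19 = -19 - 6 \sqrt{34} \approx -53.986$)
$Y^{2} = \left(-19 - 6 \sqrt{34}\right)^{2}$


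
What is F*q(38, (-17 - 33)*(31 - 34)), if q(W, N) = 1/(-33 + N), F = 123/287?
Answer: 1/273 ≈ 0.0036630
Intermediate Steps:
F = 3/7 (F = 123*(1/287) = 3/7 ≈ 0.42857)
F*q(38, (-17 - 33)*(31 - 34)) = 3/(7*(-33 + (-17 - 33)*(31 - 34))) = 3/(7*(-33 - 50*(-3))) = 3/(7*(-33 + 150)) = (3/7)/117 = (3/7)*(1/117) = 1/273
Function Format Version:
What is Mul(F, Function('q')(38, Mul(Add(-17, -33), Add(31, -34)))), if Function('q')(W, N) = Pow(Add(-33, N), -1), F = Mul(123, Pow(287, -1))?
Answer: Rational(1, 273) ≈ 0.0036630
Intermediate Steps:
F = Rational(3, 7) (F = Mul(123, Rational(1, 287)) = Rational(3, 7) ≈ 0.42857)
Mul(F, Function('q')(38, Mul(Add(-17, -33), Add(31, -34)))) = Mul(Rational(3, 7), Pow(Add(-33, Mul(Add(-17, -33), Add(31, -34))), -1)) = Mul(Rational(3, 7), Pow(Add(-33, Mul(-50, -3)), -1)) = Mul(Rational(3, 7), Pow(Add(-33, 150), -1)) = Mul(Rational(3, 7), Pow(117, -1)) = Mul(Rational(3, 7), Rational(1, 117)) = Rational(1, 273)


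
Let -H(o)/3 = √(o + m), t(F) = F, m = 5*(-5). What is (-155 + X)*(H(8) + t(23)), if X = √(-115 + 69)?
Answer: -(23 - 3*I*√17)*(155 - I*√46) ≈ -3481.1 + 2073.2*I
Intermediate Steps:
m = -25
H(o) = -3*√(-25 + o) (H(o) = -3*√(o - 25) = -3*√(-25 + o))
X = I*√46 (X = √(-46) = I*√46 ≈ 6.7823*I)
(-155 + X)*(H(8) + t(23)) = (-155 + I*√46)*(-3*√(-25 + 8) + 23) = (-155 + I*√46)*(-3*I*√17 + 23) = (-155 + I*√46)*(23 - 3*I*√17)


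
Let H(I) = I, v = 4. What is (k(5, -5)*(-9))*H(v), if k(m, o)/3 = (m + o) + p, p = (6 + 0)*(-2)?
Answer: 1296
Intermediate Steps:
p = -12 (p = 6*(-2) = -12)
k(m, o) = -36 + 3*m + 3*o (k(m, o) = 3*((m + o) - 12) = 3*(-12 + m + o) = -36 + 3*m + 3*o)
(k(5, -5)*(-9))*H(v) = ((-36 + 3*5 + 3*(-5))*(-9))*4 = ((-36 + 15 - 15)*(-9))*4 = -36*(-9)*4 = 324*4 = 1296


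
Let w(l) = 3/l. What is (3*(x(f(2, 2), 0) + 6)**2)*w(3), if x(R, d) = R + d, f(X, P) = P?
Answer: 192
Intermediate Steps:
(3*(x(f(2, 2), 0) + 6)**2)*w(3) = (3*((2 + 0) + 6)**2)*(3/3) = (3*(2 + 6)**2)*(3*(1/3)) = (3*8**2)*1 = (3*64)*1 = 192*1 = 192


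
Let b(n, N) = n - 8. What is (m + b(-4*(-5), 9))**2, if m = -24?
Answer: 144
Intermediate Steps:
b(n, N) = -8 + n
(m + b(-4*(-5), 9))**2 = (-24 + (-8 - 4*(-5)))**2 = (-24 + (-8 + 20))**2 = (-24 + 12)**2 = (-12)**2 = 144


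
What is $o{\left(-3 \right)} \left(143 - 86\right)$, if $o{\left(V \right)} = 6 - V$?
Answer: $513$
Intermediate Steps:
$o{\left(-3 \right)} \left(143 - 86\right) = \left(6 - -3\right) \left(143 - 86\right) = \left(6 + 3\right) 57 = 9 \cdot 57 = 513$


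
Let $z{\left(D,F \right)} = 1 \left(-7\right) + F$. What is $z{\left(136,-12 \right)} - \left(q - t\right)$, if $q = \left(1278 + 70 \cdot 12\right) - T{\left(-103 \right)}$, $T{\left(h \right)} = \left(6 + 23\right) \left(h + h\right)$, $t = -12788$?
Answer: $-20899$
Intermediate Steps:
$z{\left(D,F \right)} = -7 + F$
$T{\left(h \right)} = 58 h$ ($T{\left(h \right)} = 29 \cdot 2 h = 58 h$)
$q = 8092$ ($q = \left(1278 + 70 \cdot 12\right) - 58 \left(-103\right) = \left(1278 + 840\right) - -5974 = 2118 + 5974 = 8092$)
$z{\left(136,-12 \right)} - \left(q - t\right) = \left(-7 - 12\right) - 20880 = -19 - 20880 = -20899$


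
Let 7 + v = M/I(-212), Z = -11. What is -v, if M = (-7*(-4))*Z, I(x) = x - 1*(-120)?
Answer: 84/23 ≈ 3.6522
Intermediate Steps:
I(x) = 120 + x (I(x) = x + 120 = 120 + x)
M = -308 (M = -7*(-4)*(-11) = 28*(-11) = -308)
v = -84/23 (v = -7 - 308/(120 - 212) = -7 - 308/(-92) = -7 - 308*(-1/92) = -7 + 77/23 = -84/23 ≈ -3.6522)
-v = -1*(-84/23) = 84/23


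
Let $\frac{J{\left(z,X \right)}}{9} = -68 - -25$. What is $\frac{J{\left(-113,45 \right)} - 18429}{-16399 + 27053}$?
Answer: $- \frac{1344}{761} \approx -1.7661$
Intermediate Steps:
$J{\left(z,X \right)} = -387$ ($J{\left(z,X \right)} = 9 \left(-68 - -25\right) = 9 \left(-68 + 25\right) = 9 \left(-43\right) = -387$)
$\frac{J{\left(-113,45 \right)} - 18429}{-16399 + 27053} = \frac{-387 - 18429}{-16399 + 27053} = - \frac{18816}{10654} = \left(-18816\right) \frac{1}{10654} = - \frac{1344}{761}$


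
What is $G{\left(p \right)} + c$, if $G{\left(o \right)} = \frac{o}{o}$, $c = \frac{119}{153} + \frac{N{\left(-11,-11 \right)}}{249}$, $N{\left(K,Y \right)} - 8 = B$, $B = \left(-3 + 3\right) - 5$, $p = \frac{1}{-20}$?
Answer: $\frac{1337}{747} \approx 1.7898$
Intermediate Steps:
$p = - \frac{1}{20} \approx -0.05$
$B = -5$ ($B = 0 - 5 = -5$)
$N{\left(K,Y \right)} = 3$ ($N{\left(K,Y \right)} = 8 - 5 = 3$)
$c = \frac{590}{747}$ ($c = \frac{119}{153} + \frac{3}{249} = 119 \cdot \frac{1}{153} + 3 \cdot \frac{1}{249} = \frac{7}{9} + \frac{1}{83} = \frac{590}{747} \approx 0.78983$)
$G{\left(o \right)} = 1$
$G{\left(p \right)} + c = 1 + \frac{590}{747} = \frac{1337}{747}$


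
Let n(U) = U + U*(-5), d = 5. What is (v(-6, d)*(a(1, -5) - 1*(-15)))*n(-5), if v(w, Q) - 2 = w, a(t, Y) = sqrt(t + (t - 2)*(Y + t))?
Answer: -1200 - 80*sqrt(5) ≈ -1378.9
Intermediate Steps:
n(U) = -4*U (n(U) = U - 5*U = -4*U)
a(t, Y) = sqrt(t + (-2 + t)*(Y + t))
v(w, Q) = 2 + w
(v(-6, d)*(a(1, -5) - 1*(-15)))*n(-5) = ((2 - 6)*(sqrt(1**2 - 1*1 - 2*(-5) - 5*1) - 1*(-15)))*(-4*(-5)) = -4*(sqrt(1 - 1 + 10 - 5) + 15)*20 = -4*(sqrt(5) + 15)*20 = -4*(15 + sqrt(5))*20 = (-60 - 4*sqrt(5))*20 = -1200 - 80*sqrt(5)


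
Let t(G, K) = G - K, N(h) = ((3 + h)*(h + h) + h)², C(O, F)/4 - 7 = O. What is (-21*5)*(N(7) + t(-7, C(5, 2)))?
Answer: -2263170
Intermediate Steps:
C(O, F) = 28 + 4*O
N(h) = (h + 2*h*(3 + h))² (N(h) = ((3 + h)*(2*h) + h)² = (2*h*(3 + h) + h)² = (h + 2*h*(3 + h))²)
(-21*5)*(N(7) + t(-7, C(5, 2))) = (-21*5)*(7²*(7 + 2*7)² + (-7 - (28 + 4*5))) = -105*(49*(7 + 14)² + (-7 - (28 + 20))) = -105*(49*21² + (-7 - 1*48)) = -105*(49*441 + (-7 - 48)) = -105*(21609 - 55) = -105*21554 = -2263170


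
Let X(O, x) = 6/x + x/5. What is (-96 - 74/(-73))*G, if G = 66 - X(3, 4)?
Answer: -2208479/365 ≈ -6050.6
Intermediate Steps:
X(O, x) = 6/x + x/5 (X(O, x) = 6/x + x*(⅕) = 6/x + x/5)
G = 637/10 (G = 66 - (6/4 + (⅕)*4) = 66 - (6*(¼) + ⅘) = 66 - (3/2 + ⅘) = 66 - 1*23/10 = 66 - 23/10 = 637/10 ≈ 63.700)
(-96 - 74/(-73))*G = (-96 - 74/(-73))*(637/10) = (-96 - 74*(-1/73))*(637/10) = (-96 + 74/73)*(637/10) = -6934/73*637/10 = -2208479/365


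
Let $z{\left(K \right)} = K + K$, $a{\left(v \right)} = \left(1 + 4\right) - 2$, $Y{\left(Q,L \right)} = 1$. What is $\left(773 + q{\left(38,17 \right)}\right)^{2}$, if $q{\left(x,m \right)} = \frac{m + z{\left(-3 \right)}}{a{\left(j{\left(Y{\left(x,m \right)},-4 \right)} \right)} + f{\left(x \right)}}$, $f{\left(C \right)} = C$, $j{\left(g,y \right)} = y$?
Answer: $\frac{1005143616}{1681} \approx 5.9794 \cdot 10^{5}$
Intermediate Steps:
$a{\left(v \right)} = 3$ ($a{\left(v \right)} = 5 - 2 = 3$)
$z{\left(K \right)} = 2 K$
$q{\left(x,m \right)} = \frac{-6 + m}{3 + x}$ ($q{\left(x,m \right)} = \frac{m + 2 \left(-3\right)}{3 + x} = \frac{m - 6}{3 + x} = \frac{-6 + m}{3 + x}$)
$\left(773 + q{\left(38,17 \right)}\right)^{2} = \left(773 + \frac{-6 + 17}{3 + 38}\right)^{2} = \left(773 + \frac{1}{41} \cdot 11\right)^{2} = \left(773 + \frac{11}{41}\right)^{2} = \left(\frac{31704}{41}\right)^{2} = \frac{1005143616}{1681}$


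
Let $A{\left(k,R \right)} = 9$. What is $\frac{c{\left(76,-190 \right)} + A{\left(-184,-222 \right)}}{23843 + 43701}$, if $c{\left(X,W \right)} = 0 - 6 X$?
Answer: $- \frac{447}{67544} \approx -0.0066179$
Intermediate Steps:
$c{\left(X,W \right)} = - 6 X$
$\frac{c{\left(76,-190 \right)} + A{\left(-184,-222 \right)}}{23843 + 43701} = \frac{\left(-6\right) 76 + 9}{23843 + 43701} = \frac{-456 + 9}{67544} = \left(-447\right) \frac{1}{67544} = - \frac{447}{67544}$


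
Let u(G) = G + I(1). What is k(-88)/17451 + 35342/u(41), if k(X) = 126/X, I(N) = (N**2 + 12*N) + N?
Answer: 39158931/60940 ≈ 642.58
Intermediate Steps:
I(N) = N**2 + 13*N
u(G) = 14 + G (u(G) = G + 1*(13 + 1) = G + 1*14 = G + 14 = 14 + G)
k(-88)/17451 + 35342/u(41) = (126/(-88))/17451 + 35342/(14 + 41) = (126*(-1/88))*(1/17451) + 35342/55 = -63/44*1/17451 + 35342*(1/55) = -1/12188 + 35342/55 = 39158931/60940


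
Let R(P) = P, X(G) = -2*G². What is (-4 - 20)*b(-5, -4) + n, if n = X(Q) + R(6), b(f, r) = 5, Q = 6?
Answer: -186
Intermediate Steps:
n = -66 (n = -2*6² + 6 = -2*36 + 6 = -72 + 6 = -66)
(-4 - 20)*b(-5, -4) + n = (-4 - 20)*5 - 66 = -24*5 - 66 = -120 - 66 = -186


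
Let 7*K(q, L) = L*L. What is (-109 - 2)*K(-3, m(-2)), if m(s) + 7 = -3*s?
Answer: -111/7 ≈ -15.857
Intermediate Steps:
m(s) = -7 - 3*s
K(q, L) = L²/7 (K(q, L) = (L*L)/7 = L²/7)
(-109 - 2)*K(-3, m(-2)) = (-109 - 2)*((-7 - 3*(-2))²/7) = -111*(-7 + 6)²/7 = -111*(-1)²/7 = -111/7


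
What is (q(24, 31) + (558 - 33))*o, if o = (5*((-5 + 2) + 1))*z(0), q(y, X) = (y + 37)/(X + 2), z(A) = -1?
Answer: 173860/33 ≈ 5268.5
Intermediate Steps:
q(y, X) = (37 + y)/(2 + X)
o = 10 (o = (5*((-5 + 2) + 1))*(-1) = (5*(-3 + 1))*(-1) = (5*(-2))*(-1) = -10*(-1) = 10)
(q(24, 31) + (558 - 33))*o = ((37 + 24)/(2 + 31) + (558 - 33))*10 = (61/33 + 525)*10 = (17386/33)*10 = 173860/33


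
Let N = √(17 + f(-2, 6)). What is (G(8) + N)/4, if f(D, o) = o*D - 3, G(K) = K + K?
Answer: 4 + √2/4 ≈ 4.3536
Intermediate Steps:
G(K) = 2*K
f(D, o) = -3 + D*o (f(D, o) = D*o - 3 = -3 + D*o)
N = √2 (N = √(17 + (-3 - 2*6)) = √(17 + (-3 - 12)) = √(17 - 15) = √2 ≈ 1.4142)
(G(8) + N)/4 = (2*8 + √2)/4 = (16 + √2)*(¼) = 4 + √2/4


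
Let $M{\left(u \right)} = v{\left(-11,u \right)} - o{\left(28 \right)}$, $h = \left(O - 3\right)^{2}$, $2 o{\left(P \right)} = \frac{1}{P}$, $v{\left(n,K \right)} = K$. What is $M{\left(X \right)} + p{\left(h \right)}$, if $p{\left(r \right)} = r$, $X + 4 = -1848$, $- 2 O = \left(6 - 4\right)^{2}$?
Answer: $- \frac{102313}{56} \approx -1827.0$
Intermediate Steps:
$O = -2$ ($O = - \frac{\left(6 - 4\right)^{2}}{2} = - \frac{2^{2}}{2} = \left(- \frac{1}{2}\right) 4 = -2$)
$X = -1852$ ($X = -4 - 1848 = -1852$)
$o{\left(P \right)} = \frac{1}{2 P}$
$h = 25$ ($h = \left(-2 - 3\right)^{2} = \left(-5\right)^{2} = 25$)
$M{\left(u \right)} = - \frac{1}{56} + u$ ($M{\left(u \right)} = u - \frac{1}{2 \cdot 28} = u - \frac{1}{2} \cdot \frac{1}{28} = u - \frac{1}{56} = - \frac{1}{56} + u$)
$M{\left(X \right)} + p{\left(h \right)} = \left(- \frac{1}{56} - 1852\right) + 25 = - \frac{103713}{56} + 25 = - \frac{102313}{56}$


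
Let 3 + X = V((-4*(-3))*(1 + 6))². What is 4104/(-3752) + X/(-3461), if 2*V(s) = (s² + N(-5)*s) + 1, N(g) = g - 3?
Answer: -19127393869/6492836 ≈ -2945.9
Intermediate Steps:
N(g) = -3 + g
V(s) = ½ + s²/2 - 4*s (V(s) = ((s² + (-3 - 5)*s) + 1)/2 = ((s² - 8*s) + 1)/2 = (1 + s² - 8*s)/2 = ½ + s²/2 - 4*s)
X = 40768213/4 (X = -3 + (½ + ((-4*(-3))*(1 + 6))²/2 - 4*(-4*(-3))*(1 + 6))² = -3 + (½ + (12*7)²/2 - 48*7)² = -3 + (½ + (½)*84² - 4*84)² = -3 + (½ + (½)*7056 - 336)² = -3 + (½ + 3528 - 336)² = -3 + (6385/2)² = -3 + 40768225/4 = 40768213/4 ≈ 1.0192e+7)
4104/(-3752) + X/(-3461) = 4104/(-3752) + (40768213/4)/(-3461) = 4104*(-1/3752) + (40768213/4)*(-1/3461) = -513/469 - 40768213/13844 = -19127393869/6492836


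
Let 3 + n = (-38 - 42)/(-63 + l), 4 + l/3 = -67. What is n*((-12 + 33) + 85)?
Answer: -19822/69 ≈ -287.28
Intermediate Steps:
l = -213 (l = -12 + 3*(-67) = -12 - 201 = -213)
n = -187/69 (n = -3 + (-38 - 42)/(-63 - 213) = -3 - 80/(-276) = -3 - 80*(-1/276) = -3 + 20/69 = -187/69 ≈ -2.7101)
n*((-12 + 33) + 85) = -187*((-12 + 33) + 85)/69 = -187*(21 + 85)/69 = -187/69*106 = -19822/69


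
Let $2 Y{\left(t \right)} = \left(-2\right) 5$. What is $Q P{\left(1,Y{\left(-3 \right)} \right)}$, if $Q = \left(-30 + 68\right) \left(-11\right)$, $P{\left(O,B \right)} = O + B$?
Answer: $1672$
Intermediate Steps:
$Y{\left(t \right)} = -5$ ($Y{\left(t \right)} = \frac{\left(-2\right) 5}{2} = \frac{1}{2} \left(-10\right) = -5$)
$P{\left(O,B \right)} = B + O$
$Q = -418$ ($Q = 38 \left(-11\right) = -418$)
$Q P{\left(1,Y{\left(-3 \right)} \right)} = - 418 \left(-5 + 1\right) = \left(-418\right) \left(-4\right) = 1672$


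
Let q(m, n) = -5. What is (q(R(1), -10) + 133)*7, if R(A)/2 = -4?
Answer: 896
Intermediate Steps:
R(A) = -8 (R(A) = 2*(-4) = -8)
(q(R(1), -10) + 133)*7 = (-5 + 133)*7 = 128*7 = 896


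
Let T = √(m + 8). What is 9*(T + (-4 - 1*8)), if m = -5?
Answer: -108 + 9*√3 ≈ -92.411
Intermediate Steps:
T = √3 (T = √(-5 + 8) = √3 ≈ 1.7320)
9*(T + (-4 - 1*8)) = 9*(√3 + (-4 - 1*8)) = 9*(√3 + (-4 - 8)) = 9*(√3 - 12) = 9*(-12 + √3) = -108 + 9*√3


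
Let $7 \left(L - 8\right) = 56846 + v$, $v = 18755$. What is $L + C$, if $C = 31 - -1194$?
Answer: $\frac{84232}{7} \approx 12033.0$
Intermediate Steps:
$C = 1225$ ($C = 31 + 1194 = 1225$)
$L = \frac{75657}{7}$ ($L = 8 + \frac{56846 + 18755}{7} = 8 + \frac{1}{7} \cdot 75601 = 8 + \frac{75601}{7} = \frac{75657}{7} \approx 10808.0$)
$L + C = \frac{75657}{7} + 1225 = \frac{84232}{7}$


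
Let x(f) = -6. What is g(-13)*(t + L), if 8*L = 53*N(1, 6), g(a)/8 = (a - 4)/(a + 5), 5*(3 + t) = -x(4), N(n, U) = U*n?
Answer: 12903/20 ≈ 645.15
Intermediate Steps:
t = -9/5 (t = -3 + (-1*(-6))/5 = -3 + (⅕)*6 = -3 + 6/5 = -9/5 ≈ -1.8000)
g(a) = 8*(-4 + a)/(5 + a) (g(a) = 8*((a - 4)/(a + 5)) = 8*((-4 + a)/(5 + a)) = 8*(-4 + a)/(5 + a))
L = 159/4 (L = (53*(6*1))/8 = (53*6)/8 = (⅛)*318 = 159/4 ≈ 39.750)
g(-13)*(t + L) = (8*(-4 - 13)/(5 - 13))*(-9/5 + 159/4) = (8*(-17)/(-8))*(759/20) = (8*(-⅛)*(-17))*(759/20) = 17*(759/20) = 12903/20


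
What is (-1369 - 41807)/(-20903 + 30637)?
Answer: -21588/4867 ≈ -4.4356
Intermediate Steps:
(-1369 - 41807)/(-20903 + 30637) = -43176/9734 = -43176*1/9734 = -21588/4867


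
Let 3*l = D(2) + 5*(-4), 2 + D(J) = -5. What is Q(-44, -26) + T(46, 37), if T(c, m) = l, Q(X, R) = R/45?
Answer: -431/45 ≈ -9.5778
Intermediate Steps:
D(J) = -7 (D(J) = -2 - 5 = -7)
Q(X, R) = R/45 (Q(X, R) = R*(1/45) = R/45)
l = -9 (l = (-7 + 5*(-4))/3 = (-7 - 20)/3 = (⅓)*(-27) = -9)
T(c, m) = -9
Q(-44, -26) + T(46, 37) = (1/45)*(-26) - 9 = -26/45 - 9 = -431/45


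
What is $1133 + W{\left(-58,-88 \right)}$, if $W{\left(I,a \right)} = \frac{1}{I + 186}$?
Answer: $\frac{145025}{128} \approx 1133.0$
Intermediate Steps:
$W{\left(I,a \right)} = \frac{1}{186 + I}$
$1133 + W{\left(-58,-88 \right)} = 1133 + \frac{1}{186 - 58} = 1133 + \frac{1}{128} = \frac{145025}{128}$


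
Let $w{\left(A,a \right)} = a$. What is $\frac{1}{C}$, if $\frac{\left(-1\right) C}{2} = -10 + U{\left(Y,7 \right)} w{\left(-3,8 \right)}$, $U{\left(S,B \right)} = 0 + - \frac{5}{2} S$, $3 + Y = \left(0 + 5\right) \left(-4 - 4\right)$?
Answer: $- \frac{1}{1700} \approx -0.00058824$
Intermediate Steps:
$Y = -43$ ($Y = -3 + \left(0 + 5\right) \left(-4 - 4\right) = -3 + 5 \left(-8\right) = -3 - 40 = -43$)
$U{\left(S,B \right)} = - \frac{5 S}{2}$ ($U{\left(S,B \right)} = 0 + \left(-5\right) \frac{1}{2} S = 0 - \frac{5 S}{2} = - \frac{5 S}{2}$)
$C = -1700$ ($C = - 2 \left(-10 + \left(- \frac{5}{2}\right) \left(-43\right) 8\right) = - 2 \left(-10 + \frac{215}{2} \cdot 8\right) = - 2 \left(-10 + 860\right) = \left(-2\right) 850 = -1700$)
$\frac{1}{C} = \frac{1}{-1700} = - \frac{1}{1700}$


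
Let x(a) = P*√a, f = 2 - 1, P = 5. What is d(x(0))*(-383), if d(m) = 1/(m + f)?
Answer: -383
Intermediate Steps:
f = 1
x(a) = 5*√a
d(m) = 1/(1 + m) (d(m) = 1/(m + 1) = 1/(1 + m))
d(x(0))*(-383) = -383/(1 + 5*√0) = -383/(1 + 5*0) = -383/(1 + 0) = -383/1 = 1*(-383) = -383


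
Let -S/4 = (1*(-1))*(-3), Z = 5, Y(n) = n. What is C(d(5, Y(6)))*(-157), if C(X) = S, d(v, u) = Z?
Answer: 1884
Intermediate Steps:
d(v, u) = 5
S = -12 (S = -4*1*(-1)*(-3) = -(-4)*(-3) = -4*3 = -12)
C(X) = -12
C(d(5, Y(6)))*(-157) = -12*(-157) = 1884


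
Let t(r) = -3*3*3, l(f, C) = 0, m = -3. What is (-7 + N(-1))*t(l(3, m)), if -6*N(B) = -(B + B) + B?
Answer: 387/2 ≈ 193.50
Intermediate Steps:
N(B) = B/6 (N(B) = -(-(B + B) + B)/6 = -(-2*B + B)/6 = -(-1)*B/6 = B/6)
t(r) = -27 (t(r) = -9*3 = -27)
(-7 + N(-1))*t(l(3, m)) = (-7 + (⅙)*(-1))*(-27) = (-7 - ⅙)*(-27) = -43/6*(-27) = 387/2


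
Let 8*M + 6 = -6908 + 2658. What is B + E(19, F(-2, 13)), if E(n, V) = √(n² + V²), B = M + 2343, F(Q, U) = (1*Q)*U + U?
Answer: 1811 + √530 ≈ 1834.0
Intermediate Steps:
M = -532 (M = -¾ + (-6908 + 2658)/8 = -¾ + (⅛)*(-4250) = -¾ - 2125/4 = -532)
F(Q, U) = U + Q*U (F(Q, U) = Q*U + U = U + Q*U)
B = 1811 (B = -532 + 2343 = 1811)
E(n, V) = √(V² + n²)
B + E(19, F(-2, 13)) = 1811 + √((13*(1 - 2))² + 19²) = 1811 + √((13*(-1))² + 361) = 1811 + √((-13)² + 361) = 1811 + √(169 + 361) = 1811 + √530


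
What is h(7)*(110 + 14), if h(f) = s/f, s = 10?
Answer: 1240/7 ≈ 177.14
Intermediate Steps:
h(f) = 10/f
h(7)*(110 + 14) = (10/7)*(110 + 14) = (10*(⅐))*124 = (10/7)*124 = 1240/7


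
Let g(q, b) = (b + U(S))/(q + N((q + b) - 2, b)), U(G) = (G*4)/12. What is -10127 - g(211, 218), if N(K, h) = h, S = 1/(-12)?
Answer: -156409235/15444 ≈ -10128.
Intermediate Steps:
S = -1/12 ≈ -0.083333
U(G) = G/3 (U(G) = (4*G)*(1/12) = G/3)
g(q, b) = (-1/36 + b)/(b + q) (g(q, b) = (b + (1/3)*(-1/12))/(q + b) = (b - 1/36)/(b + q) = (-1/36 + b)/(b + q))
-10127 - g(211, 218) = -10127 - (-1/36 + 218)/(218 + 211) = -10127 - 7847/(429*36) = -10127 - 1*7847/15444 = -10127 - 7847/15444 = -156409235/15444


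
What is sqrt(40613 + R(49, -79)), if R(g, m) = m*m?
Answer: 3*sqrt(5206) ≈ 216.46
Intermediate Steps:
R(g, m) = m**2
sqrt(40613 + R(49, -79)) = sqrt(40613 + (-79)**2) = sqrt(40613 + 6241) = sqrt(46854) = 3*sqrt(5206)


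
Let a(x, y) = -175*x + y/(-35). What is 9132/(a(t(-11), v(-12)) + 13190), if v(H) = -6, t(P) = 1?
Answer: 319620/455531 ≈ 0.70164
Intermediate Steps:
a(x, y) = -175*x - y/35 (a(x, y) = -175*x + y*(-1/35) = -175*x - y/35)
9132/(a(t(-11), v(-12)) + 13190) = 9132/((-175*1 - 1/35*(-6)) + 13190) = 9132/((-175 + 6/35) + 13190) = 9132/(-6119/35 + 13190) = 9132/(455531/35) = 9132*(35/455531) = 319620/455531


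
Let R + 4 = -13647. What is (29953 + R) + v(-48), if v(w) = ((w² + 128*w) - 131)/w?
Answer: 786467/48 ≈ 16385.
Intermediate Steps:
R = -13651 (R = -4 - 13647 = -13651)
v(w) = (-131 + w² + 128*w)/w
(29953 + R) + v(-48) = (29953 - 13651) + (128 - 48 - 131/(-48)) = 16302 + (128 - 48 - 131*(-1/48)) = 16302 + (128 - 48 + 131/48) = 16302 + 3971/48 = 786467/48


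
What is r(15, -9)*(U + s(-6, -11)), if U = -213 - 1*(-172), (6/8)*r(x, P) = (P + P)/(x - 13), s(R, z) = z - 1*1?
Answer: 636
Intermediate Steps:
s(R, z) = -1 + z (s(R, z) = z - 1 = -1 + z)
r(x, P) = 8*P/(3*(-13 + x)) (r(x, P) = 4*((P + P)/(x - 13))/3 = 4*((2*P)/(-13 + x))/3 = 4*(2*P/(-13 + x))/3 = 8*P/(3*(-13 + x)))
U = -41 (U = -213 + 172 = -41)
r(15, -9)*(U + s(-6, -11)) = ((8/3)*(-9)/(-13 + 15))*(-41 + (-1 - 11)) = ((8/3)*(-9)/2)*(-41 - 12) = ((8/3)*(-9)*(½))*(-53) = -12*(-53) = 636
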